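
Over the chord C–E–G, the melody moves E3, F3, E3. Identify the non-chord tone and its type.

F3 is a neighbor tone.

The harmony at that moment is C major triad (C, E, G); F3 is not a chord tone.
It is approached by step up from E3 and left by step down to E3.
Step away and step back to the same note — a neighbor tone (upper neighbor).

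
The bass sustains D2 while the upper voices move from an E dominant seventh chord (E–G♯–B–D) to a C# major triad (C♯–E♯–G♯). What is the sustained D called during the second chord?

Pedal tone (pedal point).

The harmony at that moment is C♯ major triad (C♯, E♯, G♯); D2 is not a chord tone.
It is held over (the same pitch as the preceding D2) and then sustained as the same pitch into the next harmony.
Sustained through a change of harmony — a pedal tone.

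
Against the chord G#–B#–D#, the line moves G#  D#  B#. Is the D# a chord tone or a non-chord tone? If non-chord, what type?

G# major triad contains G#, B#, D#; D# is the fifth, so it is a chord tone.

Chord tone (the fifth of G# major triad).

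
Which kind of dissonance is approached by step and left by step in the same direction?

Approach: by step. Departure: by step, continuing in the same direction.
Stepwise on both sides with no change of direction means the note fills in the space between two different chord tones — a passing tone. (Had it turned back to its starting note it would be a neighbor tone instead.)

Passing tone.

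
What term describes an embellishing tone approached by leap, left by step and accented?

Appoggiatura.

Approach: by leap. Departure: by step. Metric position: strong.
Leap in, step out, in a metrically strong position — an appoggiatura. (It is the mirror image of the escape tone, which steps in and leaps out from a weak position.)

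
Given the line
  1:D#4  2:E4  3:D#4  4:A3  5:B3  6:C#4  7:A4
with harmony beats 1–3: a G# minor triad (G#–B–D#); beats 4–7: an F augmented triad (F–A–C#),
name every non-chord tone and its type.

The harmony at that moment is G# minor triad (G#, B, D#); E4 is not a chord tone.
It is approached by step up from D#4 and left by step down to D#4.
Step away and step back to the same note — a neighbor tone (upper neighbor).
The harmony at that moment is F augmented triad (F, A, C#); B3 is not a chord tone.
It is approached by step up from A3 and left by step up to C#4.
Step in, step out in the same direction — a passing tone.

E4 (beat 2) — neighbor tone; B3 (beat 5) — passing tone.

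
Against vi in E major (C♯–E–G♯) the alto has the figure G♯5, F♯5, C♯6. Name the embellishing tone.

F♯5 is an escape tone.

The harmony at that moment is C♯ minor triad (C♯, E, G♯); F♯5 is not a chord tone.
It is approached by step down from G♯5 and left by leap up to C♯6.
Step in, leap out — an escape tone.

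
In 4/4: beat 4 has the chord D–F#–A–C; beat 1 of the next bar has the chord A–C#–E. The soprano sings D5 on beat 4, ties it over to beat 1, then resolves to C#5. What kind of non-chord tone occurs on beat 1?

The harmony at that moment is A major triad (A, C#, E); D5 is not a chord tone.
It is held over (the same pitch as the preceding D5) and left by step down to C#5.
Held over from the previous chord and resolving down by step — a suspension.

Suspension.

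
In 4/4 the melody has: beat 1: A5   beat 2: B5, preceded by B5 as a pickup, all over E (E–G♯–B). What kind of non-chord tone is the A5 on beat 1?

Lower neighbor tone.

The harmony at that moment is E major triad (E, G♯, B); A5 is not a chord tone.
It is approached by step down from B5 and left by step up to B5.
Step away and step back to the same note — a neighbor tone (lower neighbor).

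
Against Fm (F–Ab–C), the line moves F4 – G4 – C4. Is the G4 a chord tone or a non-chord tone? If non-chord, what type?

The harmony at that moment is F minor triad (F, Ab, C); G4 is not a chord tone.
It is approached by step up from F4 and left by leap down to C4.
Step in, leap out — an escape tone.

Non-chord tone — an escape tone.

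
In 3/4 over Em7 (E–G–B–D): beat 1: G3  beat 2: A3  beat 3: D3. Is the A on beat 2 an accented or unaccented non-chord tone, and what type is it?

The harmony at that moment is E minor seventh chord (E, G, B, D); A3 is not a chord tone.
It is approached by step up from G3 and left by leap down to D3.
Step in, leap out — an escape tone.
It falls on a weak beat, so it is unaccented.

Unaccented escape tone.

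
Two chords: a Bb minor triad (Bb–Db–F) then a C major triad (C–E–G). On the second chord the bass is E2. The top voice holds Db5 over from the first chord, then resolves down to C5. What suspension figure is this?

At the second chord the bass is E2. The suspended Db5 lies a seventh above the bass; after resolving down by step to C5, the interval above the bass becomes a sixth.
Suspension figures are named by those two intervals: 7–6.

7–6 suspension.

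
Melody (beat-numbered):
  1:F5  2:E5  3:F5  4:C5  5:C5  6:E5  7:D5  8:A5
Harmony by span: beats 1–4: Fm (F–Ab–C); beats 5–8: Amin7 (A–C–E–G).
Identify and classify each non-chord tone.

E5 (beat 2) — neighbor tone; D5 (beat 7) — escape tone.

The harmony at that moment is F minor triad (F, Ab, C); E5 is not a chord tone.
It is approached by step down from F5 and left by step up to F5.
Step away and step back to the same note — a neighbor tone (lower neighbor).
The harmony at that moment is A minor seventh chord (A, C, E, G); D5 is not a chord tone.
It is approached by step down from E5 and left by leap up to A5.
Step in, leap out — an escape tone.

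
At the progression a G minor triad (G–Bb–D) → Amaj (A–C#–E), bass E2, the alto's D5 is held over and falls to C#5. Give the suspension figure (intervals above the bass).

At the second chord the bass is E2. The suspended D5 lies a seventh above the bass; after resolving down by step to C#5, the interval above the bass becomes a sixth.
Suspension figures are named by those two intervals: 7–6.

7–6 suspension.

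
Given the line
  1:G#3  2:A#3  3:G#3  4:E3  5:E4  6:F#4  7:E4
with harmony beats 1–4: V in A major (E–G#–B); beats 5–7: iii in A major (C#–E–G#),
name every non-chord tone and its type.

The harmony at that moment is E major triad (E, G#, B); A#3 is not a chord tone.
It is approached by step up from G#3 and left by step down to G#3.
Step away and step back to the same note — a neighbor tone (upper neighbor).
The harmony at that moment is C# minor triad (C#, E, G#); F#4 is not a chord tone.
It is approached by step up from E4 and left by step down to E4.
Step away and step back to the same note — a neighbor tone (upper neighbor).

A#3 (beat 2) — neighbor tone; F#4 (beat 6) — neighbor tone.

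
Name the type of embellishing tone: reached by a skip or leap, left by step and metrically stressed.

Approach: by leap. Departure: by step. Metric position: strong.
Leap in, step out, in a metrically strong position — an appoggiatura. (It is the mirror image of the escape tone, which steps in and leaps out from a weak position.)

Appoggiatura.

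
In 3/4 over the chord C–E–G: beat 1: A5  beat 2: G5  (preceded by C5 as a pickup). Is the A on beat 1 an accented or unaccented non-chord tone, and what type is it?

Accented appoggiatura.

The harmony at that moment is C major triad (C, E, G); A5 is not a chord tone.
It is approached by leap up from C5 and left by step down to G5.
Leap in, step out — an appoggiatura.
It falls on the downbeat, so it is accented.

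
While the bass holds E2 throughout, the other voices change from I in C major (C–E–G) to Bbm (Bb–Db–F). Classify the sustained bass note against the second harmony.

The harmony at that moment is Bb minor triad (Bb, Db, F); E2 is not a chord tone.
It is held over (the same pitch as the preceding E2) and then sustained as the same pitch into the next harmony.
Sustained through a change of harmony — a pedal tone.

Pedal tone (pedal point).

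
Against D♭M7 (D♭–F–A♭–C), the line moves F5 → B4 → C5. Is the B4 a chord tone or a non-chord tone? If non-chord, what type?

The harmony at that moment is D♭ major seventh chord (D♭, F, A♭, C); B4 is not a chord tone.
It is approached by leap down from F5 and left by step up to C5.
Leap in, step out — an appoggiatura.

Non-chord tone — an appoggiatura.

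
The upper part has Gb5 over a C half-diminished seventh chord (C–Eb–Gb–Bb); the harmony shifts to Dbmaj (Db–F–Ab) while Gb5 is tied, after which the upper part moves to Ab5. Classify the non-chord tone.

Gb5 is a retardation.

The harmony at that moment is Db major triad (Db, F, Ab); Gb5 is not a chord tone.
It is held over (the same pitch as the preceding Gb5) and left by step up to Ab5.
Held over from the previous chord and resolving up by step — a retardation.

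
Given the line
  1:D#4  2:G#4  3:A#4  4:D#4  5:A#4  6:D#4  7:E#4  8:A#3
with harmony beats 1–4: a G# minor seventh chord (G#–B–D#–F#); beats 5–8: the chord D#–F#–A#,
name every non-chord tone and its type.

A#4 (beat 3) — escape tone; E#4 (beat 7) — escape tone.

The harmony at that moment is G# minor seventh chord (G#, B, D#, F#); A#4 is not a chord tone.
It is approached by step up from G#4 and left by leap down to D#4.
Step in, leap out — an escape tone.
The harmony at that moment is D# minor triad (D#, F#, A#); E#4 is not a chord tone.
It is approached by step up from D#4 and left by leap down to A#3.
Step in, leap out — an escape tone.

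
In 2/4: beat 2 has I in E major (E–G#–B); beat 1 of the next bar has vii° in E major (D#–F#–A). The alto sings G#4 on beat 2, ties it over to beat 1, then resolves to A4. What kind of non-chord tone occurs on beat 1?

Retardation.

The harmony at that moment is D# diminished triad (D#, F#, A); G#4 is not a chord tone.
It is held over (the same pitch as the preceding G#4) and left by step up to A4.
Held over from the previous chord and resolving up by step — a retardation.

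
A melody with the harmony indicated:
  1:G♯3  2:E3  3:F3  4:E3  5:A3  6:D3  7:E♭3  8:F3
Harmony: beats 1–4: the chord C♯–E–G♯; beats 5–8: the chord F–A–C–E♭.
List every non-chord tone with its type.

F3 (beat 3) — neighbor tone; D3 (beat 6) — appoggiatura.

The harmony at that moment is C♯ minor triad (C♯, E, G♯); F3 is not a chord tone.
It is approached by step up from E3 and left by step down to E3.
Step away and step back to the same note — a neighbor tone (upper neighbor).
The harmony at that moment is F dominant seventh chord (F, A, C, E♭); D3 is not a chord tone.
It is approached by leap down from A3 and left by step up to E♭3.
Leap in, step out — an appoggiatura.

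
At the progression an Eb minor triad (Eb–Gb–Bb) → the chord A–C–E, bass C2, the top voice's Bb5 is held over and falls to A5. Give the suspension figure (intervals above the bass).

7–6 suspension.

At the second chord the bass is C2. The suspended Bb5 lies a seventh above the bass; after resolving down by step to A5, the interval above the bass becomes a sixth.
Suspension figures are named by those two intervals: 7–6.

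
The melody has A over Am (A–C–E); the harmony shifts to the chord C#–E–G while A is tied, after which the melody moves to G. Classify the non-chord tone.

A is a suspension.

The harmony at that moment is C# diminished triad (C#, E, G); A is not a chord tone.
It is held over (the same pitch as the preceding A) and left by step down to G.
Held over from the previous chord and resolving down by step — a suspension.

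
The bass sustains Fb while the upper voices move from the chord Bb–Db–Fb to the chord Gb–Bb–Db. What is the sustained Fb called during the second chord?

The harmony at that moment is Gb major triad (Gb, Bb, Db); Fb is not a chord tone.
It is held over (the same pitch as the preceding Fb) and then sustained as the same pitch into the next harmony.
Sustained through a change of harmony — a pedal tone.

Pedal tone (pedal point).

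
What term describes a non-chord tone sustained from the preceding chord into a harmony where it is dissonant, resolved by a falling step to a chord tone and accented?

Approach: by preparation — the pitch is first a chord tone, then held (tied or repeated) while the harmony changes under it. Departure: down by step. Metric position: strong.
A prepared dissonance that resolves downward by step — a suspension. (The same figure resolving upward would be a retardation.)

Suspension.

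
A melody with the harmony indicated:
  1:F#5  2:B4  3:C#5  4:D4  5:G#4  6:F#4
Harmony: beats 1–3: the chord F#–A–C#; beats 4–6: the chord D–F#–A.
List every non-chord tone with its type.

The harmony at that moment is F# minor triad (F#, A, C#); B4 is not a chord tone.
It is approached by leap down from F#5 and left by step up to C#5.
Leap in, step out — an appoggiatura.
The harmony at that moment is D major triad (D, F#, A); G#4 is not a chord tone.
It is approached by leap up from D4 and left by step down to F#4.
Leap in, step out — an appoggiatura.

B4 (beat 2) — appoggiatura; G#4 (beat 5) — appoggiatura.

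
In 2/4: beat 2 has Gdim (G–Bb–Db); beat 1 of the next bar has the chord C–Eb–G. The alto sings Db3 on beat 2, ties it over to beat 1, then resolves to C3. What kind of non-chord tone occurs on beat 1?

Suspension.

The harmony at that moment is C minor triad (C, Eb, G); Db3 is not a chord tone.
It is held over (the same pitch as the preceding Db3) and left by step down to C3.
Held over from the previous chord and resolving down by step — a suspension.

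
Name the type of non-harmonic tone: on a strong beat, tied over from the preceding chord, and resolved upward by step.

Approach: by preparation — the pitch is first a chord tone, then held (tied or repeated) while the harmony changes under it. Departure: up by step. Metric position: strong.
A prepared dissonance that resolves upward by step — a retardation. (The same figure resolving downward would be a suspension.)

Retardation.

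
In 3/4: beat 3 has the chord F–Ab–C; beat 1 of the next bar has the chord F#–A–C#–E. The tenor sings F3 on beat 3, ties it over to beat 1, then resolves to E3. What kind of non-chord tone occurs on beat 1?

Suspension.

The harmony at that moment is F# minor seventh chord (F#, A, C#, E); F3 is not a chord tone.
It is held over (the same pitch as the preceding F3) and left by step down to E3.
Held over from the previous chord and resolving down by step — a suspension.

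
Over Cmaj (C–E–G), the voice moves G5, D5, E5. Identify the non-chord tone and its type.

The harmony at that moment is C major triad (C, E, G); D5 is not a chord tone.
It is approached by leap down from G5 and left by step up to E5.
Leap in, step out — an appoggiatura.

D5 is an appoggiatura.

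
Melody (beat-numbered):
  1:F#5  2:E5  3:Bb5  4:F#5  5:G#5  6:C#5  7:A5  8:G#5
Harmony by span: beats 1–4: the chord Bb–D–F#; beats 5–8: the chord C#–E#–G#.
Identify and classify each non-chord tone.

The harmony at that moment is Bb augmented triad (Bb, D, F#); E5 is not a chord tone.
It is approached by step down from F#5 and left by leap up to Bb5.
Step in, leap out — an escape tone.
The harmony at that moment is C# major triad (C#, E#, G#); A5 is not a chord tone.
It is approached by leap up from C#5 and left by step down to G#5.
Leap in, step out — an appoggiatura.

E5 (beat 2) — escape tone; A5 (beat 7) — appoggiatura.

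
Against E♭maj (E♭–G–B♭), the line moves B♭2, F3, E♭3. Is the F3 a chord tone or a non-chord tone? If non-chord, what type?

The harmony at that moment is E♭ major triad (E♭, G, B♭); F3 is not a chord tone.
It is approached by leap up from B♭2 and left by step down to E♭3.
Leap in, step out — an appoggiatura.

Non-chord tone — an appoggiatura.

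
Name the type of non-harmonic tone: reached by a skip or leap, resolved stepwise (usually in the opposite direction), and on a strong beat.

Approach: by leap. Departure: by step. Metric position: strong.
Leap in, step out, in a metrically strong position — an appoggiatura. (It is the mirror image of the escape tone, which steps in and leaps out from a weak position.)

Appoggiatura.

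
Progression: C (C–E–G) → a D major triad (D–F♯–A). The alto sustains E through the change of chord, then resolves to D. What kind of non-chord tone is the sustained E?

The harmony at that moment is D major triad (D, F♯, A); E is not a chord tone.
It is held over (the same pitch as the preceding E) and left by step down to D.
Held over from the previous chord and resolving down by step — a suspension.

E is a suspension.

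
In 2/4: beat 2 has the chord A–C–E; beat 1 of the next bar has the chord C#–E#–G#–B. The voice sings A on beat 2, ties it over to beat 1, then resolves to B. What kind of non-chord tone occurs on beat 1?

The harmony at that moment is C# dominant seventh chord (C#, E#, G#, B); A is not a chord tone.
It is held over (the same pitch as the preceding A) and left by step up to B.
Held over from the previous chord and resolving up by step — a retardation.

Retardation.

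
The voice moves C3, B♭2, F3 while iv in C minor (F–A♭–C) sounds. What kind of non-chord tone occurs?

B♭2 is an escape tone.

The harmony at that moment is F minor triad (F, A♭, C); B♭2 is not a chord tone.
It is approached by step down from C3 and left by leap up to F3.
Step in, leap out — an escape tone.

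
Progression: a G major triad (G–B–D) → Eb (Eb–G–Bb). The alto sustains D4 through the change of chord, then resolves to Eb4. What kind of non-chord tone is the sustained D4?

The harmony at that moment is Eb major triad (Eb, G, Bb); D4 is not a chord tone.
It is held over (the same pitch as the preceding D4) and left by step up to Eb4.
Held over from the previous chord and resolving up by step — a retardation.

D4 is a retardation.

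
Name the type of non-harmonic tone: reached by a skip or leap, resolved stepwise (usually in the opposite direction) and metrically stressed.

Appoggiatura.

Approach: by leap. Departure: by step. Metric position: strong.
Leap in, step out, in a metrically strong position — an appoggiatura. (It is the mirror image of the escape tone, which steps in and leaps out from a weak position.)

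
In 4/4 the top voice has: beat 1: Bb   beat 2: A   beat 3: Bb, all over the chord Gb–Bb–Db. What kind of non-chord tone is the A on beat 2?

Lower neighbor tone.

The harmony at that moment is Gb major triad (Gb, Bb, Db); A is not a chord tone.
It is approached by step down from Bb and left by step up to Bb.
Step away and step back to the same note — a neighbor tone (lower neighbor).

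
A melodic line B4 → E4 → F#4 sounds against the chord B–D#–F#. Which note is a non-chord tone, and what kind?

The harmony at that moment is B major triad (B, D#, F#); E4 is not a chord tone.
It is approached by leap down from B4 and left by step up to F#4.
Leap in, step out — an appoggiatura.

E4 is an appoggiatura.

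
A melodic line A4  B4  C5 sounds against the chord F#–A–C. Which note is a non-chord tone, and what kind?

The harmony at that moment is F# diminished triad (F#, A, C); B4 is not a chord tone.
It is approached by step up from A4 and left by step up to C5.
Step in, step out in the same direction — a passing tone.

B4 is a passing tone.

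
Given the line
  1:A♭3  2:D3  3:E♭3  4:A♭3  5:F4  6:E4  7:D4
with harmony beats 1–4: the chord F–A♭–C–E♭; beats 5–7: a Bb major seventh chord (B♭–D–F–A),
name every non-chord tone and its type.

The harmony at that moment is F minor seventh chord (F, A♭, C, E♭); D3 is not a chord tone.
It is approached by leap down from A♭3 and left by step up to E♭3.
Leap in, step out — an appoggiatura.
The harmony at that moment is B♭ major seventh chord (B♭, D, F, A); E4 is not a chord tone.
It is approached by step down from F4 and left by step down to D4.
Step in, step out in the same direction — a passing tone.

D3 (beat 2) — appoggiatura; E4 (beat 6) — passing tone.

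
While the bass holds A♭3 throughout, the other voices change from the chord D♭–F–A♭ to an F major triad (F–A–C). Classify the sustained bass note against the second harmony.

The harmony at that moment is F major triad (F, A, C); A♭3 is not a chord tone.
It is held over (the same pitch as the preceding A♭3) and then sustained as the same pitch into the next harmony.
Sustained through a change of harmony — a pedal tone.

Pedal tone (pedal point).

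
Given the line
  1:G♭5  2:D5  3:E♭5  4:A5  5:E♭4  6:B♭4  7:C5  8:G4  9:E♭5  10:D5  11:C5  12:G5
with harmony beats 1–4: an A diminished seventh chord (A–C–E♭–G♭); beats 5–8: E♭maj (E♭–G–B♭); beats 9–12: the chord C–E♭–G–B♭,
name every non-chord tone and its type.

The harmony at that moment is A diminished seventh chord (A, C, E♭, G♭); D5 is not a chord tone.
It is approached by leap down from G♭5 and left by step up to E♭5.
Leap in, step out — an appoggiatura.
The harmony at that moment is E♭ major triad (E♭, G, B♭); C5 is not a chord tone.
It is approached by step up from B♭4 and left by leap down to G4.
Step in, leap out — an escape tone.
The harmony at that moment is C minor seventh chord (C, E♭, G, B♭); D5 is not a chord tone.
It is approached by step down from E♭5 and left by step down to C5.
Step in, step out in the same direction — a passing tone.

D5 (beat 2) — appoggiatura; C5 (beat 7) — escape tone; D5 (beat 10) — passing tone.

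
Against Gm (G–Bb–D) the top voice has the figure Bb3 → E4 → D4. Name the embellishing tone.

E4 is an appoggiatura.

The harmony at that moment is G minor triad (G, Bb, D); E4 is not a chord tone.
It is approached by leap up from Bb3 and left by step down to D4.
Leap in, step out — an appoggiatura.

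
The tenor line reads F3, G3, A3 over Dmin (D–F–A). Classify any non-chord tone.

G3 is a passing tone.

The harmony at that moment is D minor triad (D, F, A); G3 is not a chord tone.
It is approached by step up from F3 and left by step up to A3.
Step in, step out in the same direction — a passing tone.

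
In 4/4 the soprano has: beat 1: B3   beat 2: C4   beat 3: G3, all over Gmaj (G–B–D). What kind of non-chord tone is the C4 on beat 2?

The harmony at that moment is G major triad (G, B, D); C4 is not a chord tone.
It is approached by step up from B3 and left by leap down to G3.
Step in, leap out, on a weak beat — an escape tone.

Escape tone.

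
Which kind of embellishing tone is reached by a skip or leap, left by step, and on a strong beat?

Appoggiatura.

Approach: by leap. Departure: by step. Metric position: strong.
Leap in, step out, in a metrically strong position — an appoggiatura. (It is the mirror image of the escape tone, which steps in and leaps out from a weak position.)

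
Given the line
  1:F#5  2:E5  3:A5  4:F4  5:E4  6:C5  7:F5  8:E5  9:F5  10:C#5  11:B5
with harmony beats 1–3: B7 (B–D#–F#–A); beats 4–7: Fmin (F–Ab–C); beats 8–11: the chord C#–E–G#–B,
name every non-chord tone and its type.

E5 (beat 2) — escape tone; E4 (beat 5) — escape tone; F5 (beat 9) — escape tone.

The harmony at that moment is B dominant seventh chord (B, D#, F#, A); E5 is not a chord tone.
It is approached by step down from F#5 and left by leap up to A5.
Step in, leap out — an escape tone.
The harmony at that moment is F minor triad (F, Ab, C); E4 is not a chord tone.
It is approached by step down from F4 and left by leap up to C5.
Step in, leap out — an escape tone.
The harmony at that moment is C# minor seventh chord (C#, E, G#, B); F5 is not a chord tone.
It is approached by step up from E5 and left by leap down to C#5.
Step in, leap out — an escape tone.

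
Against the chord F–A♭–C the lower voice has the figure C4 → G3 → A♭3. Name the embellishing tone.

The harmony at that moment is F minor triad (F, A♭, C); G3 is not a chord tone.
It is approached by leap down from C4 and left by step up to A♭3.
Leap in, step out — an appoggiatura.

G3 is an appoggiatura.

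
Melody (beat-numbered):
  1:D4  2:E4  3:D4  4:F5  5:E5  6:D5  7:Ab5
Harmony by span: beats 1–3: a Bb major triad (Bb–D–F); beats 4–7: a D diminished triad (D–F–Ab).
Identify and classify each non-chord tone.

The harmony at that moment is Bb major triad (Bb, D, F); E4 is not a chord tone.
It is approached by step up from D4 and left by step down to D4.
Step away and step back to the same note — a neighbor tone (upper neighbor).
The harmony at that moment is D diminished triad (D, F, Ab); E5 is not a chord tone.
It is approached by step down from F5 and left by step down to D5.
Step in, step out in the same direction — a passing tone.

E4 (beat 2) — neighbor tone; E5 (beat 5) — passing tone.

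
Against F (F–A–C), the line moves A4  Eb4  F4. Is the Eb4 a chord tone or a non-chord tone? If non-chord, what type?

Non-chord tone — an appoggiatura.

The harmony at that moment is F major triad (F, A, C); Eb4 is not a chord tone.
It is approached by leap down from A4 and left by step up to F4.
Leap in, step out — an appoggiatura.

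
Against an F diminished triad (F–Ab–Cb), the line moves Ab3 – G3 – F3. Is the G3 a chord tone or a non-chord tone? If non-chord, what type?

The harmony at that moment is F diminished triad (F, Ab, Cb); G3 is not a chord tone.
It is approached by step down from Ab3 and left by step down to F3.
Step in, step out in the same direction — a passing tone.

Non-chord tone — a passing tone.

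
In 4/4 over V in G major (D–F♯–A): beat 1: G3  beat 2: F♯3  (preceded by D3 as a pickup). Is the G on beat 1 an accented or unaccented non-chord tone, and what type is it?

Accented appoggiatura.

The harmony at that moment is D major triad (D, F♯, A); G3 is not a chord tone.
It is approached by leap up from D3 and left by step down to F♯3.
Leap in, step out — an appoggiatura.
It falls on the downbeat, so it is accented.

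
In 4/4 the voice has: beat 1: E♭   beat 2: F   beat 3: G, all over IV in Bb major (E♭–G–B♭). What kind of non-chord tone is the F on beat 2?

The harmony at that moment is E♭ major triad (E♭, G, B♭); F is not a chord tone.
It is approached by step up from E♭ and left by step up to G.
Step in, step out in the same direction — a passing tone.

Passing tone.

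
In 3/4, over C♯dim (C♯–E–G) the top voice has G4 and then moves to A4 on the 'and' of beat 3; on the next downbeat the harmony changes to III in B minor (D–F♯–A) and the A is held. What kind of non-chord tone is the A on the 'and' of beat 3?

The harmony at that moment is C♯ diminished triad (C♯, E, G); A4 is not a chord tone.
It is approached by step up from G4 and then sustained as the same pitch into the next harmony.
Arriving early and becoming a chord tone when the harmony changes — an anticipation.

Anticipation.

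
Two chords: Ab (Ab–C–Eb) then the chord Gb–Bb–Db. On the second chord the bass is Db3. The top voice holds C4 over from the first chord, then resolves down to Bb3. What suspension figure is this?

At the second chord the bass is Db3. The suspended C4 lies a seventh above the bass; after resolving down by step to Bb3, the interval above the bass becomes a sixth.
Suspension figures are named by those two intervals: 7–6.

7–6 suspension.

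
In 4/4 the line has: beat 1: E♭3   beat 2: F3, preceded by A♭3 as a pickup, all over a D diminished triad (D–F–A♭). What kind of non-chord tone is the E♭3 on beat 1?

Appoggiatura.

The harmony at that moment is D diminished triad (D, F, A♭); E♭3 is not a chord tone.
It is approached by leap down from A♭3 and left by step up to F3.
Leap in, step out, metrically accented — an appoggiatura.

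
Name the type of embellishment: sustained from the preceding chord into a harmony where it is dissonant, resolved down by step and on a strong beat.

Suspension.

Approach: by preparation — the pitch is first a chord tone, then held (tied or repeated) while the harmony changes under it. Departure: down by step. Metric position: strong.
A prepared dissonance that resolves downward by step — a suspension. (The same figure resolving upward would be a retardation.)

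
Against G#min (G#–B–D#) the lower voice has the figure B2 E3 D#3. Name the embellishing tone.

The harmony at that moment is G# minor triad (G#, B, D#); E3 is not a chord tone.
It is approached by leap up from B2 and left by step down to D#3.
Leap in, step out — an appoggiatura.

E3 is an appoggiatura.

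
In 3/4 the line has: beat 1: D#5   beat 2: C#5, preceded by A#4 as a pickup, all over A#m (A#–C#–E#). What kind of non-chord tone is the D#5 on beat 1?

The harmony at that moment is A# minor triad (A#, C#, E#); D#5 is not a chord tone.
It is approached by leap up from A#4 and left by step down to C#5.
Leap in, step out, metrically accented — an appoggiatura.

Appoggiatura.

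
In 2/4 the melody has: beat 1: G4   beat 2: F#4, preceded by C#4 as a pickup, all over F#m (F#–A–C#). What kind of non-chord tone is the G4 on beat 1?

The harmony at that moment is F# minor triad (F#, A, C#); G4 is not a chord tone.
It is approached by leap up from C#4 and left by step down to F#4.
Leap in, step out, metrically accented — an appoggiatura.

Appoggiatura.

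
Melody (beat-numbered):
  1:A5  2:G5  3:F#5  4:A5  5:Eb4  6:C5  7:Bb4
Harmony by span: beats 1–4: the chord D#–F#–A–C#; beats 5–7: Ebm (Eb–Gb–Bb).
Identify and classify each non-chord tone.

G5 (beat 2) — passing tone; C5 (beat 6) — appoggiatura.

The harmony at that moment is D# half-diminished seventh chord (D#, F#, A, C#); G5 is not a chord tone.
It is approached by step down from A5 and left by step down to F#5.
Step in, step out in the same direction — a passing tone.
The harmony at that moment is Eb minor triad (Eb, Gb, Bb); C5 is not a chord tone.
It is approached by leap up from Eb4 and left by step down to Bb4.
Leap in, step out — an appoggiatura.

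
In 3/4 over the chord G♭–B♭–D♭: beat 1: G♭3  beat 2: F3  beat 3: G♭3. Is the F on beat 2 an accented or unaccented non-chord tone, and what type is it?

Unaccented neighbor tone.

The harmony at that moment is G♭ major triad (G♭, B♭, D♭); F3 is not a chord tone.
It is approached by step down from G♭3 and left by step up to G♭3.
Step away and step back to the same note — a neighbor tone (lower neighbor).
It falls on a weak beat, so it is unaccented.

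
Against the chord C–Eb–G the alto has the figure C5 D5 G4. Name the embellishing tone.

D5 is an escape tone.

The harmony at that moment is C minor triad (C, Eb, G); D5 is not a chord tone.
It is approached by step up from C5 and left by leap down to G4.
Step in, leap out — an escape tone.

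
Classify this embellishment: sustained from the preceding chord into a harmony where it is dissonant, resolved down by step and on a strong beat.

Suspension.

Approach: by preparation — the pitch is first a chord tone, then held (tied or repeated) while the harmony changes under it. Departure: down by step. Metric position: strong.
A prepared dissonance that resolves downward by step — a suspension. (The same figure resolving upward would be a retardation.)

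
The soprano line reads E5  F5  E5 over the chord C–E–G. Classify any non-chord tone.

The harmony at that moment is C major triad (C, E, G); F5 is not a chord tone.
It is approached by step up from E5 and left by step down to E5.
Step away and step back to the same note — a neighbor tone (upper neighbor).

F5 is a neighbor tone.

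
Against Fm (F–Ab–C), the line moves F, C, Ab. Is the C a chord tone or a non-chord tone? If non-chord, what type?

F minor triad contains F, Ab, C; C is the fifth, so it is a chord tone.

Chord tone (the fifth of F minor triad).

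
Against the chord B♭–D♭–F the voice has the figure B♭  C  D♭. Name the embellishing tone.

The harmony at that moment is B♭ minor triad (B♭, D♭, F); C is not a chord tone.
It is approached by step up from B♭ and left by step up to D♭.
Step in, step out in the same direction — a passing tone.

C is a passing tone.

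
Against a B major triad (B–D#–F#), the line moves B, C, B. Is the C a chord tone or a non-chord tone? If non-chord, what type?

Non-chord tone — a neighbor tone.

The harmony at that moment is B major triad (B, D#, F#); C is not a chord tone.
It is approached by step up from B and left by step down to B.
Step away and step back to the same note — a neighbor tone (upper neighbor).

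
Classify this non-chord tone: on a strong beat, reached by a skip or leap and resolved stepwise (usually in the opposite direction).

Appoggiatura.

Approach: by leap. Departure: by step. Metric position: strong.
Leap in, step out, in a metrically strong position — an appoggiatura. (It is the mirror image of the escape tone, which steps in and leaps out from a weak position.)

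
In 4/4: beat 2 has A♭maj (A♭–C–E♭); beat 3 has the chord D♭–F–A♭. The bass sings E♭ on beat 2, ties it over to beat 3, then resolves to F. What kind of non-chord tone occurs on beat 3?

The harmony at that moment is D♭ major triad (D♭, F, A♭); E♭ is not a chord tone.
It is held over (the same pitch as the preceding E♭) and left by step up to F.
Held over from the previous chord and resolving up by step — a retardation.

Retardation.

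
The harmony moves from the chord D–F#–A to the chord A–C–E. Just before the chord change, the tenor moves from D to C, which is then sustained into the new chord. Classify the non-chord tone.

The harmony at that moment is D major triad (D, F#, A); C is not a chord tone.
It is approached by step down from D and then sustained as the same pitch into the next harmony.
Arriving early and becoming a chord tone when the harmony changes — an anticipation.

C is an anticipation.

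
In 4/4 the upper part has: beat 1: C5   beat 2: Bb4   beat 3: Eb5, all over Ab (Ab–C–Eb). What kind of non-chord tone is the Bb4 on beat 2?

The harmony at that moment is Ab major triad (Ab, C, Eb); Bb4 is not a chord tone.
It is approached by step down from C5 and left by leap up to Eb5.
Step in, leap out, on a weak beat — an escape tone.

Escape tone.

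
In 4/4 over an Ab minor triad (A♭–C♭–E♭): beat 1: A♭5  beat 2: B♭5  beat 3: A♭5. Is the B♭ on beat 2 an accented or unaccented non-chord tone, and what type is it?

The harmony at that moment is A♭ minor triad (A♭, C♭, E♭); B♭5 is not a chord tone.
It is approached by step up from A♭5 and left by step down to A♭5.
Step away and step back to the same note — a neighbor tone (upper neighbor).
It falls on a weak beat, so it is unaccented.

Unaccented neighbor tone.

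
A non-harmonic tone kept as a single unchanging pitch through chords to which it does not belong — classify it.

Pedal tone.

Approach: none. Departure: none — a single pitch is sustained while the chords change around it, passing through harmonies that do not contain it.
No melodic motion at all; the dissonance is created entirely by the moving harmonies against the stationary note — a pedal tone (pedal point).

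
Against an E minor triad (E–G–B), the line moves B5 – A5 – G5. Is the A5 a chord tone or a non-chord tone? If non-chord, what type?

The harmony at that moment is E minor triad (E, G, B); A5 is not a chord tone.
It is approached by step down from B5 and left by step down to G5.
Step in, step out in the same direction — a passing tone.

Non-chord tone — a passing tone.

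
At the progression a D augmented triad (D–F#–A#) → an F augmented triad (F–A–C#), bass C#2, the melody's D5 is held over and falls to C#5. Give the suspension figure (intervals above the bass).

9–8 suspension.

At the second chord the bass is C#2. The suspended D5 lies a ninth above the bass; after resolving down by step to C#5, the interval above the bass becomes an octave.
Suspension figures are named by those two intervals: 9–8.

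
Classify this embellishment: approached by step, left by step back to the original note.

Neighbor tone.

Approach: by step. Departure: by step in the opposite direction, back to the starting pitch.
Stepwise on both sides but reversing to return to the same chord tone — a neighbor tone. (Had it continued onward in the same direction it would be a passing tone instead.)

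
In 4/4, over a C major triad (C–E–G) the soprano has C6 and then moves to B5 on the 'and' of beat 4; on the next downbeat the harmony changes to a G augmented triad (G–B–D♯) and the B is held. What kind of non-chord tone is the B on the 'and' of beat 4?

The harmony at that moment is C major triad (C, E, G); B5 is not a chord tone.
It is approached by step down from C6 and then sustained as the same pitch into the next harmony.
Arriving early and becoming a chord tone when the harmony changes — an anticipation.

Anticipation.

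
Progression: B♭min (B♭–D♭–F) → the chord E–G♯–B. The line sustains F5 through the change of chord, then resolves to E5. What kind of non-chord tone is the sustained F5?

F5 is a suspension.

The harmony at that moment is E major triad (E, G♯, B); F5 is not a chord tone.
It is held over (the same pitch as the preceding F5) and left by step down to E5.
Held over from the previous chord and resolving down by step — a suspension.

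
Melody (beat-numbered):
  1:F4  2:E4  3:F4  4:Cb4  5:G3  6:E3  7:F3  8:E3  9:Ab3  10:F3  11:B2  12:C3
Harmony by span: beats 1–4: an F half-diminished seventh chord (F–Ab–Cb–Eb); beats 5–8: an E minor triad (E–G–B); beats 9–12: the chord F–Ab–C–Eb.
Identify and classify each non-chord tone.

The harmony at that moment is F half-diminished seventh chord (F, Ab, Cb, Eb); E4 is not a chord tone.
It is approached by step down from F4 and left by step up to F4.
Step away and step back to the same note — a neighbor tone (lower neighbor).
The harmony at that moment is E minor triad (E, G, B); F3 is not a chord tone.
It is approached by step up from E3 and left by step down to E3.
Step away and step back to the same note — a neighbor tone (upper neighbor).
The harmony at that moment is F minor seventh chord (F, Ab, C, Eb); B2 is not a chord tone.
It is approached by leap down from F3 and left by step up to C3.
Leap in, step out — an appoggiatura.

E4 (beat 2) — neighbor tone; F3 (beat 7) — neighbor tone; B2 (beat 11) — appoggiatura.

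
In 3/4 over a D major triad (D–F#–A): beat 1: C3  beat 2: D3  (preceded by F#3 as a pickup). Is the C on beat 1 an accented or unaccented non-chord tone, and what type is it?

Accented appoggiatura.

The harmony at that moment is D major triad (D, F#, A); C3 is not a chord tone.
It is approached by leap down from F#3 and left by step up to D3.
Leap in, step out — an appoggiatura.
It falls on the downbeat, so it is accented.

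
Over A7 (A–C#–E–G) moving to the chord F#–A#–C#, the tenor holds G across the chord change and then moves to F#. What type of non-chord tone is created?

The harmony at that moment is F# major triad (F#, A#, C#); G is not a chord tone.
It is held over (the same pitch as the preceding G) and left by step down to F#.
Held over from the previous chord and resolving down by step — a suspension.

G is a suspension.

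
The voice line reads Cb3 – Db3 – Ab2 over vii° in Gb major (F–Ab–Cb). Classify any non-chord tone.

Db3 is an escape tone.

The harmony at that moment is F diminished triad (F, Ab, Cb); Db3 is not a chord tone.
It is approached by step up from Cb3 and left by leap down to Ab2.
Step in, leap out — an escape tone.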